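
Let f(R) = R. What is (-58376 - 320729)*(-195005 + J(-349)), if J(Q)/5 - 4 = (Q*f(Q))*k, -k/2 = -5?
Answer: -2234848616825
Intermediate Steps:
k = 10 (k = -2*(-5) = 10)
J(Q) = 20 + 50*Q**2 (J(Q) = 20 + 5*((Q*Q)*10) = 20 + 5*(Q**2*10) = 20 + 5*(10*Q**2) = 20 + 50*Q**2)
(-58376 - 320729)*(-195005 + J(-349)) = (-58376 - 320729)*(-195005 + (20 + 50*(-349)**2)) = -379105*(-195005 + (20 + 50*121801)) = -379105*(-195005 + (20 + 6090050)) = -379105*(-195005 + 6090070) = -379105*5895065 = -2234848616825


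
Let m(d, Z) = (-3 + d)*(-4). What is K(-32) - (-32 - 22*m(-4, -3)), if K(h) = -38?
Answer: 610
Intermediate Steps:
m(d, Z) = 12 - 4*d
K(-32) - (-32 - 22*m(-4, -3)) = -38 - (-32 - 22*(12 - 4*(-4))) = -38 - (-32 - 22*(12 + 16)) = -38 - (-32 - 22*28) = -38 - (-32 - 616) = -38 - 1*(-648) = -38 + 648 = 610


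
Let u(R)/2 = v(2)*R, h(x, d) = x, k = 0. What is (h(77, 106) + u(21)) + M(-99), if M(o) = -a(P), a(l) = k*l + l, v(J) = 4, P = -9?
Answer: 254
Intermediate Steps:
a(l) = l (a(l) = 0*l + l = 0 + l = l)
u(R) = 8*R (u(R) = 2*(4*R) = 8*R)
M(o) = 9 (M(o) = -1*(-9) = 9)
(h(77, 106) + u(21)) + M(-99) = (77 + 8*21) + 9 = (77 + 168) + 9 = 245 + 9 = 254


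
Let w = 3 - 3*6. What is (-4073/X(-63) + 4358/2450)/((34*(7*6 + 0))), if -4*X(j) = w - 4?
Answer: -1171547/1955100 ≈ -0.59923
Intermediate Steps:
w = -15 (w = 3 - 18 = -15)
X(j) = 19/4 (X(j) = -(-15 - 4)/4 = -1/4*(-19) = 19/4)
(-4073/X(-63) + 4358/2450)/((34*(7*6 + 0))) = (-4073/19/4 + 4358/2450)/((34*(7*6 + 0))) = (-4073*4/19 + 4358*(1/2450))/((34*(42 + 0))) = (-16292/19 + 2179/1225)/((34*42)) = -19916299/23275/1428 = -19916299/23275*1/1428 = -1171547/1955100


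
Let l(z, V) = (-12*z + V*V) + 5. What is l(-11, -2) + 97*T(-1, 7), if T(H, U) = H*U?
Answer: -538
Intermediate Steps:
l(z, V) = 5 + V**2 - 12*z (l(z, V) = (-12*z + V**2) + 5 = (V**2 - 12*z) + 5 = 5 + V**2 - 12*z)
l(-11, -2) + 97*T(-1, 7) = (5 + (-2)**2 - 12*(-11)) + 97*(-1*7) = (5 + 4 + 132) + 97*(-7) = 141 - 679 = -538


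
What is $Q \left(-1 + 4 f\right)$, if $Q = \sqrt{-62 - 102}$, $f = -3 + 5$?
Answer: $14 i \sqrt{41} \approx 89.644 i$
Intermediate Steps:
$f = 2$
$Q = 2 i \sqrt{41}$ ($Q = \sqrt{-164} = 2 i \sqrt{41} \approx 12.806 i$)
$Q \left(-1 + 4 f\right) = 2 i \sqrt{41} \left(-1 + 4 \cdot 2\right) = 2 i \sqrt{41} \left(-1 + 8\right) = 2 i \sqrt{41} \cdot 7 = 14 i \sqrt{41}$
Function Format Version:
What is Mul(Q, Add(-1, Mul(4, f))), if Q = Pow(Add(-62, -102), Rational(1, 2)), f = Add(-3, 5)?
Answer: Mul(14, I, Pow(41, Rational(1, 2))) ≈ Mul(89.644, I)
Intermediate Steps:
f = 2
Q = Mul(2, I, Pow(41, Rational(1, 2))) (Q = Pow(-164, Rational(1, 2)) = Mul(2, I, Pow(41, Rational(1, 2))) ≈ Mul(12.806, I))
Mul(Q, Add(-1, Mul(4, f))) = Mul(Mul(2, I, Pow(41, Rational(1, 2))), Add(-1, Mul(4, 2))) = Mul(Mul(2, I, Pow(41, Rational(1, 2))), Add(-1, 8)) = Mul(Mul(2, I, Pow(41, Rational(1, 2))), 7) = Mul(14, I, Pow(41, Rational(1, 2)))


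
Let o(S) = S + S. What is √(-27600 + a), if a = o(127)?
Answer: 11*I*√226 ≈ 165.37*I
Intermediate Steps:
o(S) = 2*S
a = 254 (a = 2*127 = 254)
√(-27600 + a) = √(-27600 + 254) = √(-27346) = 11*I*√226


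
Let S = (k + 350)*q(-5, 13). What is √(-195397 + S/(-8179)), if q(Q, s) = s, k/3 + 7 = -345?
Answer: I*√13071210656415/8179 ≈ 442.04*I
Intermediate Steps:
k = -1056 (k = -21 + 3*(-345) = -21 - 1035 = -1056)
S = -9178 (S = (-1056 + 350)*13 = -706*13 = -9178)
√(-195397 + S/(-8179)) = √(-195397 - 9178/(-8179)) = √(-195397 - 9178*(-1/8179)) = √(-195397 + 9178/8179) = √(-1598142885/8179) = I*√13071210656415/8179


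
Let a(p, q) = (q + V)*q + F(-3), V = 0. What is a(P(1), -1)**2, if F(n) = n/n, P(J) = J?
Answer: 4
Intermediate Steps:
F(n) = 1
a(p, q) = 1 + q**2 (a(p, q) = (q + 0)*q + 1 = q*q + 1 = q**2 + 1 = 1 + q**2)
a(P(1), -1)**2 = (1 + (-1)**2)**2 = (1 + 1)**2 = 2**2 = 4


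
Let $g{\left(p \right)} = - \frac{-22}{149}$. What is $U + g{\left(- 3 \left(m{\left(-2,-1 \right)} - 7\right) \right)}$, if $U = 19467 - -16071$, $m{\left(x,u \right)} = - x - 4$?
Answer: $\frac{5295184}{149} \approx 35538.0$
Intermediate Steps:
$m{\left(x,u \right)} = -4 - x$
$g{\left(p \right)} = \frac{22}{149}$ ($g{\left(p \right)} = - \frac{-22}{149} = \left(-1\right) \left(- \frac{22}{149}\right) = \frac{22}{149}$)
$U = 35538$ ($U = 19467 + 16071 = 35538$)
$U + g{\left(- 3 \left(m{\left(-2,-1 \right)} - 7\right) \right)} = 35538 + \frac{22}{149} = \frac{5295184}{149}$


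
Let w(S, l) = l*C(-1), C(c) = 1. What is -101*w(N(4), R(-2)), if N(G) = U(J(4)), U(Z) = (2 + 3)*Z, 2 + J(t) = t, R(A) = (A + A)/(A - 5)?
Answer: -404/7 ≈ -57.714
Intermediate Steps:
R(A) = 2*A/(-5 + A) (R(A) = (2*A)/(-5 + A) = 2*A/(-5 + A))
J(t) = -2 + t
U(Z) = 5*Z
N(G) = 10 (N(G) = 5*(-2 + 4) = 5*2 = 10)
w(S, l) = l (w(S, l) = l*1 = l)
-101*w(N(4), R(-2)) = -202*(-2)/(-5 - 2) = -202*(-2)/(-7) = -202*(-2)*(-1)/7 = -101*4/7 = -404/7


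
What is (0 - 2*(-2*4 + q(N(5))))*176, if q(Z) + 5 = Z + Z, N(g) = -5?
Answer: 8096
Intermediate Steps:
q(Z) = -5 + 2*Z (q(Z) = -5 + (Z + Z) = -5 + 2*Z)
(0 - 2*(-2*4 + q(N(5))))*176 = (0 - 2*(-2*4 + (-5 + 2*(-5))))*176 = (0 - 2*(-8 + (-5 - 10)))*176 = (0 - 2*(-8 - 15))*176 = (0 - 2*(-23))*176 = (0 + 46)*176 = 46*176 = 8096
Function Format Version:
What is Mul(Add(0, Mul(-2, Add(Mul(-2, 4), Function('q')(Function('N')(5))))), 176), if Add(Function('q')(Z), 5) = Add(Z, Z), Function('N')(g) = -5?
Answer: 8096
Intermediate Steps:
Function('q')(Z) = Add(-5, Mul(2, Z)) (Function('q')(Z) = Add(-5, Add(Z, Z)) = Add(-5, Mul(2, Z)))
Mul(Add(0, Mul(-2, Add(Mul(-2, 4), Function('q')(Function('N')(5))))), 176) = Mul(Add(0, Mul(-2, Add(Mul(-2, 4), Add(-5, Mul(2, -5))))), 176) = Mul(Add(0, Mul(-2, Add(-8, Add(-5, -10)))), 176) = Mul(Add(0, Mul(-2, Add(-8, -15))), 176) = Mul(Add(0, Mul(-2, -23)), 176) = Mul(Add(0, 46), 176) = Mul(46, 176) = 8096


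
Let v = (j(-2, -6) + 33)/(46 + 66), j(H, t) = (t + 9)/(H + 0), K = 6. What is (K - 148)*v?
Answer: -639/16 ≈ -39.938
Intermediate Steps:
j(H, t) = (9 + t)/H
v = 9/32 (v = ((9 - 6)/(-2) + 33)/(46 + 66) = (-½*3 + 33)/112 = (-3/2 + 33)*(1/112) = (63/2)*(1/112) = 9/32 ≈ 0.28125)
(K - 148)*v = (6 - 148)*(9/32) = -142*9/32 = -639/16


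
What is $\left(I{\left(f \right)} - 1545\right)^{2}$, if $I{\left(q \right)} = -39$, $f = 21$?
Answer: $2509056$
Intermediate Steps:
$\left(I{\left(f \right)} - 1545\right)^{2} = \left(-39 - 1545\right)^{2} = \left(-1584\right)^{2} = 2509056$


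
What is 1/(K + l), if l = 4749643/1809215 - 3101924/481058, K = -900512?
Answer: -435168674735/391876277219798003 ≈ -1.1105e-6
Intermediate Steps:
l = -1663596833683/435168674735 (l = 4749643*(1/1809215) - 3101924*1/481058 = 4749643/1809215 - 1550962/240529 = -1663596833683/435168674735 ≈ -3.8229)
1/(K + l) = 1/(-900512 - 1663596833683/435168674735) = 1/(-391876277219798003/435168674735) = -435168674735/391876277219798003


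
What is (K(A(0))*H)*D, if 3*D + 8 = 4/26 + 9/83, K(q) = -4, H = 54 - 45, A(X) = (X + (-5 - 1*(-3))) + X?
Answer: 100188/1079 ≈ 92.853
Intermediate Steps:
A(X) = -2 + 2*X (A(X) = (X + (-5 + 3)) + X = (X - 2) + X = (-2 + X) + X = -2 + 2*X)
H = 9
D = -2783/1079 (D = -8/3 + (4/26 + 9/83)/3 = -8/3 + (4*(1/26) + 9*(1/83))/3 = -8/3 + (2/13 + 9/83)/3 = -8/3 + (⅓)*(283/1079) = -8/3 + 283/3237 = -2783/1079 ≈ -2.5792)
(K(A(0))*H)*D = -4*9*(-2783/1079) = -36*(-2783/1079) = 100188/1079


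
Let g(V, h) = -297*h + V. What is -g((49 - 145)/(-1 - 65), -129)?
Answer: -421459/11 ≈ -38314.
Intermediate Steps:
g(V, h) = V - 297*h
-g((49 - 145)/(-1 - 65), -129) = -((49 - 145)/(-1 - 65) - 297*(-129)) = -(-96/(-66) + 38313) = -(-96*(-1/66) + 38313) = -(16/11 + 38313) = -1*421459/11 = -421459/11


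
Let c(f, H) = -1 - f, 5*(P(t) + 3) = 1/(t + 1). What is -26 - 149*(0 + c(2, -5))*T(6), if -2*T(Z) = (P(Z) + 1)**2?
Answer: -2191867/2450 ≈ -894.64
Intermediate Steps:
P(t) = -3 + 1/(5*(1 + t)) (P(t) = -3 + 1/(5*(t + 1)) = -3 + 1/(5*(1 + t)))
T(Z) = -(1 + (-14 - 15*Z)/(5*(1 + Z)))**2/2 (T(Z) = -((-14 - 15*Z)/(5*(1 + Z)) + 1)**2/2 = -(1 + (-14 - 15*Z)/(5*(1 + Z)))**2/2)
-26 - 149*(0 + c(2, -5))*T(6) = -26 - 149*(0 + (-1 - 1*2))*(-(9 + 10*6)**2/(50*(1 + 6)**2)) = -26 - 149*(0 + (-1 - 2))*(-1/50*(9 + 60)**2/7**2) = -26 - 149*(0 - 3)*(-1/50*1/49*69**2) = -26 - (-447)*(-1/50*1/49*4761) = -26 - (-447)*(-4761)/2450 = -26 - 149*14283/2450 = -26 - 2128167/2450 = -2191867/2450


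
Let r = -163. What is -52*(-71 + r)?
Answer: 12168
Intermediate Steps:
-52*(-71 + r) = -52*(-71 - 163) = -52*(-234) = 12168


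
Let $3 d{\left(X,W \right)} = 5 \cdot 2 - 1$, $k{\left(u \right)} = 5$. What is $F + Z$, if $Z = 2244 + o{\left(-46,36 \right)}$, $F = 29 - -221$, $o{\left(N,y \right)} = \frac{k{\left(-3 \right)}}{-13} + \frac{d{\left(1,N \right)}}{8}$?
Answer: $\frac{259375}{104} \approx 2494.0$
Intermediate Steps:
$d{\left(X,W \right)} = 3$ ($d{\left(X,W \right)} = \frac{5 \cdot 2 - 1}{3} = \frac{10 - 1}{3} = \frac{1}{3} \cdot 9 = 3$)
$o{\left(N,y \right)} = - \frac{1}{104}$ ($o{\left(N,y \right)} = \frac{5}{-13} + \frac{3}{8} = 5 \left(- \frac{1}{13}\right) + 3 \cdot \frac{1}{8} = - \frac{5}{13} + \frac{3}{8} = - \frac{1}{104}$)
$F = 250$ ($F = 29 + 221 = 250$)
$Z = \frac{233375}{104}$ ($Z = 2244 - \frac{1}{104} = \frac{233375}{104} \approx 2244.0$)
$F + Z = 250 + \frac{233375}{104} = \frac{259375}{104}$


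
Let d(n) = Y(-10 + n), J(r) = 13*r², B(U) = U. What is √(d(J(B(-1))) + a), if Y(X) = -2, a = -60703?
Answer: 3*I*√6745 ≈ 246.38*I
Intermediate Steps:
d(n) = -2
√(d(J(B(-1))) + a) = √(-2 - 60703) = √(-60705) = 3*I*√6745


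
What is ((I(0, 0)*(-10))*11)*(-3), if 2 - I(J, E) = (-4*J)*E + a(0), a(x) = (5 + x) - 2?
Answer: -330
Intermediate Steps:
a(x) = 3 + x
I(J, E) = -1 + 4*E*J (I(J, E) = 2 - ((-4*J)*E + (3 + 0)) = 2 - (-4*E*J + 3) = 2 - (3 - 4*E*J) = 2 + (-3 + 4*E*J) = -1 + 4*E*J)
((I(0, 0)*(-10))*11)*(-3) = (((-1 + 4*0*0)*(-10))*11)*(-3) = (((-1 + 0)*(-10))*11)*(-3) = (-1*(-10)*11)*(-3) = (10*11)*(-3) = 110*(-3) = -330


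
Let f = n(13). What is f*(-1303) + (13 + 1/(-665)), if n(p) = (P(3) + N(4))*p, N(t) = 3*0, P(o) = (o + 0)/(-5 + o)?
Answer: 33810593/1330 ≈ 25422.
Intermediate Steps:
P(o) = o/(-5 + o)
N(t) = 0
n(p) = -3*p/2 (n(p) = (3/(-5 + 3) + 0)*p = (3/(-2) + 0)*p = (3*(-½) + 0)*p = (-3/2 + 0)*p = -3*p/2)
f = -39/2 (f = -3/2*13 = -39/2 ≈ -19.500)
f*(-1303) + (13 + 1/(-665)) = -39/2*(-1303) + (13 + 1/(-665)) = 50817/2 + (13 - 1/665) = 50817/2 + 8644/665 = 33810593/1330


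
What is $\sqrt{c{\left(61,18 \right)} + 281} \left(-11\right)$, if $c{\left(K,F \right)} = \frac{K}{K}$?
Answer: $- 11 \sqrt{282} \approx -184.72$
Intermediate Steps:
$c{\left(K,F \right)} = 1$
$\sqrt{c{\left(61,18 \right)} + 281} \left(-11\right) = \sqrt{1 + 281} \left(-11\right) = \sqrt{282} \left(-11\right) = - 11 \sqrt{282}$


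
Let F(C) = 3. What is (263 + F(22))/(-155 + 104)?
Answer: -266/51 ≈ -5.2157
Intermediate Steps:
(263 + F(22))/(-155 + 104) = (263 + 3)/(-155 + 104) = 266/(-51) = 266*(-1/51) = -266/51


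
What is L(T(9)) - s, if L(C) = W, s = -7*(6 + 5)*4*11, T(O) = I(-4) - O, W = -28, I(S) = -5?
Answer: 3360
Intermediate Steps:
T(O) = -5 - O
s = -3388 (s = -77*4*11 = -7*44*11 = -308*11 = -3388)
L(C) = -28
L(T(9)) - s = -28 - 1*(-3388) = -28 + 3388 = 3360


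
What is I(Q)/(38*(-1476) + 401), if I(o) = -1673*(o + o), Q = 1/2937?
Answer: 14/684321 ≈ 2.0458e-5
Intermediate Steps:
Q = 1/2937 ≈ 0.00034048
I(o) = -3346*o
I(Q)/(38*(-1476) + 401) = (-3346*1/2937)/(38*(-1476) + 401) = -3346/(2937*(-56088 + 401)) = -3346/2937/(-55687) = -3346/2937*(-1/55687) = 14/684321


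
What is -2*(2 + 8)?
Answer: -20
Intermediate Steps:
-2*(2 + 8) = -2*10 = -20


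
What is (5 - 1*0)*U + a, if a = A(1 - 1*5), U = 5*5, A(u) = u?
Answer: 121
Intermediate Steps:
U = 25
a = -4 (a = 1 - 1*5 = 1 - 5 = -4)
(5 - 1*0)*U + a = (5 - 1*0)*25 - 4 = (5 + 0)*25 - 4 = 5*25 - 4 = 125 - 4 = 121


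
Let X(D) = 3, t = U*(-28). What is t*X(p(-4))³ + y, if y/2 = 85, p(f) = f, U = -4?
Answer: 3194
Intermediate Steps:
y = 170 (y = 2*85 = 170)
t = 112 (t = -4*(-28) = 112)
t*X(p(-4))³ + y = 112*3³ + 170 = 112*27 + 170 = 3024 + 170 = 3194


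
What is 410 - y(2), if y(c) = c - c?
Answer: 410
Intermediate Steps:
y(c) = 0
410 - y(2) = 410 - 1*0 = 410 + 0 = 410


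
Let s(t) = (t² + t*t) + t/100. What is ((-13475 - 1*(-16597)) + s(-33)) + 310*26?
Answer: 1335967/100 ≈ 13360.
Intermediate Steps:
s(t) = 2*t² + t/100 (s(t) = (t² + t²) + t*(1/100) = 2*t² + t/100)
((-13475 - 1*(-16597)) + s(-33)) + 310*26 = ((-13475 - 1*(-16597)) + (1/100)*(-33)*(1 + 200*(-33))) + 310*26 = ((-13475 + 16597) + (1/100)*(-33)*(1 - 6600)) + 8060 = (3122 + (1/100)*(-33)*(-6599)) + 8060 = (3122 + 217767/100) + 8060 = 529967/100 + 8060 = 1335967/100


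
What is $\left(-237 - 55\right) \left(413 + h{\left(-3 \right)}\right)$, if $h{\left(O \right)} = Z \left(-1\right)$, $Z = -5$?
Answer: $-122056$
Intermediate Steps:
$h{\left(O \right)} = 5$ ($h{\left(O \right)} = \left(-5\right) \left(-1\right) = 5$)
$\left(-237 - 55\right) \left(413 + h{\left(-3 \right)}\right) = \left(-237 - 55\right) \left(413 + 5\right) = \left(-292\right) 418 = -122056$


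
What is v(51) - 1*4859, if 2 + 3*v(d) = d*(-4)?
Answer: -14783/3 ≈ -4927.7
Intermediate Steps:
v(d) = -2/3 - 4*d/3 (v(d) = -2/3 + (d*(-4))/3 = -2/3 + (-4*d)/3 = -2/3 - 4*d/3)
v(51) - 1*4859 = (-2/3 - 4/3*51) - 1*4859 = (-2/3 - 68) - 4859 = -206/3 - 4859 = -14783/3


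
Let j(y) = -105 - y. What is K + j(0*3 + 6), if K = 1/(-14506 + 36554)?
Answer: -2447327/22048 ≈ -111.00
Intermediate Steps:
K = 1/22048 ≈ 4.5356e-5
K + j(0*3 + 6) = 1/22048 + (-105 - (0*3 + 6)) = 1/22048 + (-105 - (0 + 6)) = 1/22048 + (-105 - 1*6) = 1/22048 + (-105 - 6) = 1/22048 - 111 = -2447327/22048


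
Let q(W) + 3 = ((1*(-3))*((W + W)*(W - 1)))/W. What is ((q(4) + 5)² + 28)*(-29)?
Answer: -8236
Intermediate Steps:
q(W) = 3 - 6*W (q(W) = -3 + ((1*(-3))*((W + W)*(W - 1)))/W = -3 + (-3*2*W*(-1 + W))/W = -3 + (-6*W*(-1 + W))/W = -3 + (6 - 6*W) = 3 - 6*W)
((q(4) + 5)² + 28)*(-29) = (((3 - 6*4) + 5)² + 28)*(-29) = (((3 - 24) + 5)² + 28)*(-29) = ((-21 + 5)² + 28)*(-29) = ((-16)² + 28)*(-29) = (256 + 28)*(-29) = 284*(-29) = -8236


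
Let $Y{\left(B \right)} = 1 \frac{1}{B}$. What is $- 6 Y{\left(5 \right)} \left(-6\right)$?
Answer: $\frac{36}{5} \approx 7.2$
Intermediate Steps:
$Y{\left(B \right)} = \frac{1}{B}$
$- 6 Y{\left(5 \right)} \left(-6\right) = - \frac{6}{5} \left(-6\right) = \left(-6\right) \frac{1}{5} \left(-6\right) = \left(- \frac{6}{5}\right) \left(-6\right) = \frac{36}{5}$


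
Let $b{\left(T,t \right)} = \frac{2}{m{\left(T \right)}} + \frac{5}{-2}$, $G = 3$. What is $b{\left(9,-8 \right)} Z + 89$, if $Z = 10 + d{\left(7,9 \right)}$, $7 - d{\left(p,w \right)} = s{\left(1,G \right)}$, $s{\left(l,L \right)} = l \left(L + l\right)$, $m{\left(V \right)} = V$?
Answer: $\frac{1069}{18} \approx 59.389$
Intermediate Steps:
$d{\left(p,w \right)} = 3$ ($d{\left(p,w \right)} = 7 - 1 \left(3 + 1\right) = 7 - 1 \cdot 4 = 7 - 4 = 3$)
$b{\left(T,t \right)} = - \frac{5}{2} + \frac{2}{T}$ ($b{\left(T,t \right)} = \frac{2}{T} + \frac{5}{-2} = \frac{2}{T} + 5 \left(- \frac{1}{2}\right) = \frac{2}{T} - \frac{5}{2} = - \frac{5}{2} + \frac{2}{T}$)
$Z = 13$ ($Z = 10 + 3 = 13$)
$b{\left(9,-8 \right)} Z + 89 = \left(- \frac{5}{2} + \frac{2}{9}\right) 13 + 89 = \left(- \frac{41}{18}\right) 13 + 89 = - \frac{533}{18} + 89 = \frac{1069}{18}$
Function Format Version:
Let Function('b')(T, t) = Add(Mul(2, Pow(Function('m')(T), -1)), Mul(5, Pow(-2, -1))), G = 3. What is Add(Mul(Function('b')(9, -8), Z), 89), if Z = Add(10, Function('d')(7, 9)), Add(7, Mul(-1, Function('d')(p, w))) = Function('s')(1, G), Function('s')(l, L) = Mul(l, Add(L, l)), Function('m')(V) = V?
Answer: Rational(1069, 18) ≈ 59.389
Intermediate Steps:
Function('d')(p, w) = 3 (Function('d')(p, w) = Add(7, Mul(-1, Mul(1, Add(3, 1)))) = Add(7, Mul(-1, Mul(1, 4))) = Add(7, Mul(-1, 4)) = Add(7, -4) = 3)
Function('b')(T, t) = Add(Rational(-5, 2), Mul(2, Pow(T, -1))) (Function('b')(T, t) = Add(Mul(2, Pow(T, -1)), Mul(5, Pow(-2, -1))) = Add(Mul(2, Pow(T, -1)), Mul(5, Rational(-1, 2))) = Add(Mul(2, Pow(T, -1)), Rational(-5, 2)) = Add(Rational(-5, 2), Mul(2, Pow(T, -1))))
Z = 13 (Z = Add(10, 3) = 13)
Add(Mul(Function('b')(9, -8), Z), 89) = Add(Mul(Add(Rational(-5, 2), Mul(2, Pow(9, -1))), 13), 89) = Add(Mul(Add(Rational(-5, 2), Mul(2, Rational(1, 9))), 13), 89) = Add(Mul(Add(Rational(-5, 2), Rational(2, 9)), 13), 89) = Add(Mul(Rational(-41, 18), 13), 89) = Add(Rational(-533, 18), 89) = Rational(1069, 18)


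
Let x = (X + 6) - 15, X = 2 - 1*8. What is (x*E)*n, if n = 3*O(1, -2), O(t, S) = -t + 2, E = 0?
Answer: 0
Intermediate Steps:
O(t, S) = 2 - t
X = -6 (X = 2 - 8 = -6)
n = 3 (n = 3*(2 - 1*1) = 3*(2 - 1) = 3*1 = 3)
x = -15 (x = (-6 + 6) - 15 = 0 - 15 = -15)
(x*E)*n = -15*0*3 = 0*3 = 0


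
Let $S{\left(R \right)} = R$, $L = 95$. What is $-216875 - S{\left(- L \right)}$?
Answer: $-216780$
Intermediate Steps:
$-216875 - S{\left(- L \right)} = -216875 - \left(-1\right) 95 = -216875 - -95 = -216875 + 95 = -216780$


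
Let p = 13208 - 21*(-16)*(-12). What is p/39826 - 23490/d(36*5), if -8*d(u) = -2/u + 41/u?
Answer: 224523117244/258869 ≈ 8.6732e+5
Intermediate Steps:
p = 9176 (p = 13208 + 336*(-12) = 13208 - 4032 = 9176)
d(u) = -39/(8*u) (d(u) = -(-2/u + 41/u)/8 = -39/(8*u))
p/39826 - 23490/d(36*5) = 9176/39826 - 23490/((-39/(8*(36*5)))) = 9176*(1/39826) - 23490/((-39/8/180)) = 4588/19913 - 23490/((-39/8*1/180)) = 4588/19913 - 23490/(-13/480) = 4588/19913 - 23490*(-480/13) = 4588/19913 + 11275200/13 = 224523117244/258869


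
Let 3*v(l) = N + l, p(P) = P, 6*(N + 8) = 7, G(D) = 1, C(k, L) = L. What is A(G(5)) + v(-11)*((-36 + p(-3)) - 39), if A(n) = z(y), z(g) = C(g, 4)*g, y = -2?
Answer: 1367/3 ≈ 455.67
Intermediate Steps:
N = -41/6 (N = -8 + (1/6)*7 = -8 + 7/6 = -41/6 ≈ -6.8333)
z(g) = 4*g
A(n) = -8 (A(n) = 4*(-2) = -8)
v(l) = -41/18 + l/3 (v(l) = (-41/6 + l)/3 = -41/18 + l/3)
A(G(5)) + v(-11)*((-36 + p(-3)) - 39) = -8 + (-41/18 + (1/3)*(-11))*((-36 - 3) - 39) = -8 + (-41/18 - 11/3)*(-39 - 39) = -8 - 107/18*(-78) = -8 + 1391/3 = 1367/3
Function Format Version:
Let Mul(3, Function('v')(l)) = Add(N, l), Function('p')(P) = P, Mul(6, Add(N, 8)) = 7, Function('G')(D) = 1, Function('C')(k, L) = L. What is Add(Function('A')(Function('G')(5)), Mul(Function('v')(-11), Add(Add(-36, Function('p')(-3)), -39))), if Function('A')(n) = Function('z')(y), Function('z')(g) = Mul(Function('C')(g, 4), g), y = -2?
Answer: Rational(1367, 3) ≈ 455.67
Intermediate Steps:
N = Rational(-41, 6) (N = Add(-8, Mul(Rational(1, 6), 7)) = Add(-8, Rational(7, 6)) = Rational(-41, 6) ≈ -6.8333)
Function('z')(g) = Mul(4, g)
Function('A')(n) = -8 (Function('A')(n) = Mul(4, -2) = -8)
Function('v')(l) = Add(Rational(-41, 18), Mul(Rational(1, 3), l)) (Function('v')(l) = Mul(Rational(1, 3), Add(Rational(-41, 6), l)) = Add(Rational(-41, 18), Mul(Rational(1, 3), l)))
Add(Function('A')(Function('G')(5)), Mul(Function('v')(-11), Add(Add(-36, Function('p')(-3)), -39))) = Add(-8, Mul(Add(Rational(-41, 18), Mul(Rational(1, 3), -11)), Add(Add(-36, -3), -39))) = Add(-8, Mul(Add(Rational(-41, 18), Rational(-11, 3)), Add(-39, -39))) = Add(-8, Mul(Rational(-107, 18), -78)) = Add(-8, Rational(1391, 3)) = Rational(1367, 3)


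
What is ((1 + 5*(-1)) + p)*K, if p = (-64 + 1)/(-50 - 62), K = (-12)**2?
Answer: -495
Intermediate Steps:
K = 144
p = 9/16 (p = -63/(-112) = -63*(-1/112) = 9/16 ≈ 0.56250)
((1 + 5*(-1)) + p)*K = ((1 + 5*(-1)) + 9/16)*144 = ((1 - 5) + 9/16)*144 = (-4 + 9/16)*144 = -55/16*144 = -495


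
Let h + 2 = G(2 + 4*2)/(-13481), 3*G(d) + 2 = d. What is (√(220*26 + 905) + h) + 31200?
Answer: 1261740706/40443 + 5*√265 ≈ 31279.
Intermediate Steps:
G(d) = -⅔ + d/3
h = -80894/40443 (h = -2 + (-⅔ + (2 + 4*2)/3)/(-13481) = -2 + (-⅔ + (2 + 8)/3)*(-1/13481) = -2 + (-⅔ + (⅓)*10)*(-1/13481) = -2 + (-⅔ + 10/3)*(-1/13481) = -2 + (8/3)*(-1/13481) = -2 - 8/40443 = -80894/40443 ≈ -2.0002)
(√(220*26 + 905) + h) + 31200 = (√(220*26 + 905) - 80894/40443) + 31200 = (√(5720 + 905) - 80894/40443) + 31200 = (√6625 - 80894/40443) + 31200 = (5*√265 - 80894/40443) + 31200 = (-80894/40443 + 5*√265) + 31200 = 1261740706/40443 + 5*√265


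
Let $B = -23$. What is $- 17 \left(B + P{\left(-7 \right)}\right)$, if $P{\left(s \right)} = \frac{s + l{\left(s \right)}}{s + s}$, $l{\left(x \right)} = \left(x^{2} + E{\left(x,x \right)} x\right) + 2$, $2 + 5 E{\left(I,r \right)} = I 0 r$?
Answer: $\frac{15674}{35} \approx 447.83$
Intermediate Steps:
$E{\left(I,r \right)} = - \frac{2}{5}$ ($E{\left(I,r \right)} = - \frac{2}{5} + \frac{I 0 r}{5} = - \frac{2}{5} + \frac{0 r}{5} = - \frac{2}{5} + \frac{1}{5} \cdot 0 = - \frac{2}{5} + 0 = - \frac{2}{5}$)
$l{\left(x \right)} = 2 + x^{2} - \frac{2 x}{5}$ ($l{\left(x \right)} = \left(x^{2} - \frac{2 x}{5}\right) + 2 = 2 + x^{2} - \frac{2 x}{5}$)
$P{\left(s \right)} = \frac{2 + s^{2} + \frac{3 s}{5}}{2 s}$ ($P{\left(s \right)} = \frac{s + \left(2 + s^{2} - \frac{2 s}{5}\right)}{s + s} = \frac{2 + s^{2} + \frac{3 s}{5}}{2 s}$)
$- 17 \left(B + P{\left(-7 \right)}\right) = - 17 \left(-23 + \left(\frac{3}{10} + \frac{1}{-7} + \frac{1}{2} \left(-7\right)\right)\right) = - 17 \left(-23 - \frac{117}{35}\right) = \left(-17\right) \left(- \frac{922}{35}\right) = \frac{15674}{35}$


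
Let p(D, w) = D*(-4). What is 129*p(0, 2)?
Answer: 0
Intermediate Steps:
p(D, w) = -4*D
129*p(0, 2) = 129*(-4*0) = 129*0 = 0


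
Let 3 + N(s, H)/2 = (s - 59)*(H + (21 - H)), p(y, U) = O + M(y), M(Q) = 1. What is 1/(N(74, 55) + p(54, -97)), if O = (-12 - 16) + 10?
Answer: 1/607 ≈ 0.0016474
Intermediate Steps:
O = -18 (O = -28 + 10 = -18)
p(y, U) = -17 (p(y, U) = -18 + 1 = -17)
N(s, H) = -2484 + 42*s (N(s, H) = -6 + 2*((s - 59)*(H + (21 - H))) = -6 + 2*((-59 + s)*21) = -6 + 2*(-1239 + 21*s) = -6 + (-2478 + 42*s) = -2484 + 42*s)
1/(N(74, 55) + p(54, -97)) = 1/((-2484 + 42*74) - 17) = 1/((-2484 + 3108) - 17) = 1/(624 - 17) = 1/607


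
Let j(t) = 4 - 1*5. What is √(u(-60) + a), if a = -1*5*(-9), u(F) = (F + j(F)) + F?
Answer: 2*I*√19 ≈ 8.7178*I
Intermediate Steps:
j(t) = -1 (j(t) = 4 - 5 = -1)
u(F) = -1 + 2*F (u(F) = (F - 1) + F = (-1 + F) + F = -1 + 2*F)
a = 45 (a = -5*(-9) = 45)
√(u(-60) + a) = √((-1 + 2*(-60)) + 45) = √((-1 - 120) + 45) = √(-121 + 45) = √(-76) = 2*I*√19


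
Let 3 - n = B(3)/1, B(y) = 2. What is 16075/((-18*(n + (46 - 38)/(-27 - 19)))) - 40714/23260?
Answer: -1076715961/994365 ≈ -1082.8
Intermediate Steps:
n = 1 (n = 3 - 2/1 = 3 - 2 = 1)
16075/((-18*(n + (46 - 38)/(-27 - 19)))) - 40714/23260 = 16075/((-18*(1 + (46 - 38)/(-27 - 19)))) - 40714/23260 = 16075/((-18*(1 + 8/(-46)))) - 40714*1/23260 = 16075/((-18*(1 + 8*(-1/46)))) - 20357/11630 = 16075/((-18*(1 - 4/23))) - 20357/11630 = 16075/((-18*19/23)) - 20357/11630 = 16075/(-342/23) - 20357/11630 = 16075*(-23/342) - 20357/11630 = -369725/342 - 20357/11630 = -1076715961/994365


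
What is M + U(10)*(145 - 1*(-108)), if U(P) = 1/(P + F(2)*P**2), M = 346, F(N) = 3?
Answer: 107513/310 ≈ 346.82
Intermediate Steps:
U(P) = 1/(P + 3*P**2)
M + U(10)*(145 - 1*(-108)) = 346 + (1/(10*(1 + 3*10)))*(145 - 1*(-108)) = 346 + (1/(10*(1 + 30)))*(145 + 108) = 346 + ((1/10)/31)*253 = 346 + ((1/10)*(1/31))*253 = 346 + (1/310)*253 = 346 + 253/310 = 107513/310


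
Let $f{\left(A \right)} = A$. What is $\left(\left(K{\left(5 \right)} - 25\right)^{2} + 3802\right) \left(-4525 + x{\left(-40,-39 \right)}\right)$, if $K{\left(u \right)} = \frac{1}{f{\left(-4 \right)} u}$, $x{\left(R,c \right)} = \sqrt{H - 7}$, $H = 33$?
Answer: $- \frac{320695981}{16} + \frac{1771801 \sqrt{26}}{400} \approx -2.0021 \cdot 10^{7}$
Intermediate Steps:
$x{\left(R,c \right)} = \sqrt{26}$ ($x{\left(R,c \right)} = \sqrt{33 - 7} = \sqrt{26}$)
$K{\left(u \right)} = - \frac{1}{4 u}$ ($K{\left(u \right)} = \frac{1}{\left(-4\right) u} = - \frac{1}{4 u}$)
$\left(\left(K{\left(5 \right)} - 25\right)^{2} + 3802\right) \left(-4525 + x{\left(-40,-39 \right)}\right) = \left(\left(- \frac{1}{4 \cdot 5} - 25\right)^{2} + 3802\right) \left(-4525 + \sqrt{26}\right) = \left(\left(\left(- \frac{1}{4}\right) \frac{1}{5} - 25\right)^{2} + 3802\right) \left(-4525 + \sqrt{26}\right) = \left(\left(- \frac{1}{20} - 25\right)^{2} + 3802\right) \left(-4525 + \sqrt{26}\right) = \left(\left(- \frac{501}{20}\right)^{2} + 3802\right) \left(-4525 + \sqrt{26}\right) = \left(\frac{251001}{400} + 3802\right) \left(-4525 + \sqrt{26}\right) = \frac{1771801 \left(-4525 + \sqrt{26}\right)}{400} = - \frac{320695981}{16} + \frac{1771801 \sqrt{26}}{400}$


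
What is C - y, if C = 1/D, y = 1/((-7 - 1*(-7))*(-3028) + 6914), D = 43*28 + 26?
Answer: 1421/2126055 ≈ 0.00066837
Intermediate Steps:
D = 1230 (D = 1204 + 26 = 1230)
y = 1/6914 (y = 1/((-7 + 7)*(-3028) + 6914) = 1/(0*(-3028) + 6914) = 1/(0 + 6914) = 1/6914 ≈ 0.00014463)
C = 1/1230 ≈ 0.00081301
C - y = 1/1230 - 1*1/6914 = 1/1230 - 1/6914 = 1421/2126055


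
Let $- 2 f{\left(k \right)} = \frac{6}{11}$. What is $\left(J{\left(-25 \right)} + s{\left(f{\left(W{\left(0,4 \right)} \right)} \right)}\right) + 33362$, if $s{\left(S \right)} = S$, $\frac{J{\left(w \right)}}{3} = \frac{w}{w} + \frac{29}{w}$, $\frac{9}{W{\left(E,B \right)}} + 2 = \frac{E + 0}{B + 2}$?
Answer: $\frac{9174343}{275} \approx 33361.0$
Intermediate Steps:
$W{\left(E,B \right)} = \frac{9}{-2 + \frac{E}{2 + B}}$ ($W{\left(E,B \right)} = \frac{9}{-2 + \frac{E + 0}{B + 2}} = \frac{9}{-2 + \frac{E}{2 + B}}$)
$f{\left(k \right)} = - \frac{3}{11}$ ($f{\left(k \right)} = - \frac{6 \cdot \frac{1}{11}}{2} = \left(- \frac{1}{2}\right) \frac{6}{11} = - \frac{3}{11}$)
$J{\left(w \right)} = 3 + \frac{87}{w}$ ($J{\left(w \right)} = 3 \left(\frac{w}{w} + \frac{29}{w}\right) = 3 \left(1 + \frac{29}{w}\right) = 3 + \frac{87}{w}$)
$\left(J{\left(-25 \right)} + s{\left(f{\left(W{\left(0,4 \right)} \right)} \right)}\right) + 33362 = \left(\left(3 + \frac{87}{-25}\right) - \frac{3}{11}\right) + 33362 = \left(\left(3 + 87 \left(- \frac{1}{25}\right)\right) - \frac{3}{11}\right) + 33362 = \left(\left(3 - \frac{87}{25}\right) - \frac{3}{11}\right) + 33362 = \left(- \frac{12}{25} - \frac{3}{11}\right) + 33362 = - \frac{207}{275} + 33362 = \frac{9174343}{275}$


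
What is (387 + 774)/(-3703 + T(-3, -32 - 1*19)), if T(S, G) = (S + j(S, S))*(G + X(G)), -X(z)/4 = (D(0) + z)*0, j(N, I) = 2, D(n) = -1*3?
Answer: -1161/3652 ≈ -0.31791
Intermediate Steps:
D(n) = -3
X(z) = 0 (X(z) = -4*(-3 + z)*0 = -4*0 = 0)
T(S, G) = G*(2 + S) (T(S, G) = (S + 2)*(G + 0) = (2 + S)*G = G*(2 + S))
(387 + 774)/(-3703 + T(-3, -32 - 1*19)) = (387 + 774)/(-3703 + (-32 - 1*19)*(2 - 3)) = 1161/(-3703 + (-32 - 19)*(-1)) = 1161/(-3703 - 51*(-1)) = 1161/(-3703 + 51) = 1161/(-3652) = 1161*(-1/3652) = -1161/3652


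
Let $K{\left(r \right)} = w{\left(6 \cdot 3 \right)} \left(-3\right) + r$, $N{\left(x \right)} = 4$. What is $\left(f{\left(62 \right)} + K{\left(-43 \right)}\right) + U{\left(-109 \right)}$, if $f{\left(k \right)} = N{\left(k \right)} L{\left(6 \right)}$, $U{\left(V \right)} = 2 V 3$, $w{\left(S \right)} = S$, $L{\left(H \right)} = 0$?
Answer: $-751$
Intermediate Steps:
$U{\left(V \right)} = 6 V$
$K{\left(r \right)} = -54 + r$ ($K{\left(r \right)} = 6 \cdot 3 \left(-3\right) + r = 18 \left(-3\right) + r = -54 + r$)
$f{\left(k \right)} = 0$ ($f{\left(k \right)} = 4 \cdot 0 = 0$)
$\left(f{\left(62 \right)} + K{\left(-43 \right)}\right) + U{\left(-109 \right)} = \left(0 - 97\right) + 6 \left(-109\right) = \left(0 - 97\right) - 654 = -97 - 654 = -751$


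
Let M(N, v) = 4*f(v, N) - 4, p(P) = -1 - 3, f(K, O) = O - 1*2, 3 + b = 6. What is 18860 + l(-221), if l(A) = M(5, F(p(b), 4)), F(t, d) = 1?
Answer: 18868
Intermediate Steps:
b = 3 (b = -3 + 6 = 3)
f(K, O) = -2 + O (f(K, O) = O - 2 = -2 + O)
p(P) = -4
M(N, v) = -12 + 4*N (M(N, v) = 4*(-2 + N) - 4 = (-8 + 4*N) - 4 = -12 + 4*N)
l(A) = 8 (l(A) = -12 + 4*5 = -12 + 20 = 8)
18860 + l(-221) = 18860 + 8 = 18868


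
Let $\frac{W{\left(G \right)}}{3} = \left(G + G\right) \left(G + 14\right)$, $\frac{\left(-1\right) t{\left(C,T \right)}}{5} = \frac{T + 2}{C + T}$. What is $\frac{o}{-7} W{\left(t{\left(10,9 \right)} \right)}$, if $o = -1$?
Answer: $- \frac{69630}{2527} \approx -27.554$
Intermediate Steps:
$t{\left(C,T \right)} = - \frac{5 \left(2 + T\right)}{C + T}$ ($t{\left(C,T \right)} = - 5 \frac{T + 2}{C + T} = - 5 \frac{2 + T}{C + T} = - \frac{5 \left(2 + T\right)}{C + T}$)
$W{\left(G \right)} = 6 G \left(14 + G\right)$ ($W{\left(G \right)} = 3 \left(G + G\right) \left(G + 14\right) = 3 \cdot 2 G \left(14 + G\right) = 6 G \left(14 + G\right)$)
$\frac{o}{-7} W{\left(t{\left(10,9 \right)} \right)} = - \frac{1}{-7} \cdot 6 \frac{5 \left(-2 - 9\right)}{10 + 9} \left(14 + \frac{5 \left(-2 - 9\right)}{10 + 9}\right) = \left(-1\right) \left(- \frac{1}{7}\right) 6 \frac{5 \left(-2 - 9\right)}{19} \left(14 + \frac{5 \left(-2 - 9\right)}{19}\right) = \frac{6 \cdot 5 \cdot \frac{1}{19} \left(-11\right) \left(14 + 5 \cdot \frac{1}{19} \left(-11\right)\right)}{7} = \frac{6 \left(- \frac{55}{19}\right) \left(14 - \frac{55}{19}\right)}{7} = \frac{6 \left(- \frac{55}{19}\right) \frac{211}{19}}{7} = \frac{1}{7} \left(- \frac{69630}{361}\right) = - \frac{69630}{2527}$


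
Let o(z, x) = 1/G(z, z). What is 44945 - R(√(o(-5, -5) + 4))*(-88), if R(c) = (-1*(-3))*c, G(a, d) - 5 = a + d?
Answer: 44945 + 264*√95/5 ≈ 45460.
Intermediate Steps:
G(a, d) = 5 + a + d (G(a, d) = 5 + (a + d) = 5 + a + d)
o(z, x) = 1/(5 + 2*z) (o(z, x) = 1/(5 + z + z) = 1/(5 + 2*z))
R(c) = 3*c
44945 - R(√(o(-5, -5) + 4))*(-88) = 44945 - 3*√(1/(5 + 2*(-5)) + 4)*(-88) = 44945 - 3*√(1/(5 - 10) + 4)*(-88) = 44945 - 3*√(1/(-5) + 4)*(-88) = 44945 - 3*√(-⅕ + 4)*(-88) = 44945 - 3*√(19/5)*(-88) = 44945 - 3*(√95/5)*(-88) = 44945 - 3*√95/5*(-88) = 44945 - (-264)*√95/5 = 44945 + 264*√95/5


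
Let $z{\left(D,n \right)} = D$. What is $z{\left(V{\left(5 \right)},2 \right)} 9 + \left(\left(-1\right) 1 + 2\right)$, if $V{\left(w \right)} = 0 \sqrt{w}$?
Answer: $1$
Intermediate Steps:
$V{\left(w \right)} = 0$
$z{\left(V{\left(5 \right)},2 \right)} 9 + \left(\left(-1\right) 1 + 2\right) = 0 \cdot 9 + \left(\left(-1\right) 1 + 2\right) = 0 + \left(-1 + 2\right) = 0 + 1 = 1$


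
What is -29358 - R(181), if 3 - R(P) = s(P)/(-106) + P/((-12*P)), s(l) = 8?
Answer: -18673697/636 ≈ -29361.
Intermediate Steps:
R(P) = 2009/636 (R(P) = 3 - (8/(-106) + P/((-12*P))) = 3 - (8*(-1/106) + P*(-1/(12*P))) = 3 - (-4/53 - 1/12) = 3 - 1*(-101/636) = 3 + 101/636 = 2009/636)
-29358 - R(181) = -29358 - 1*2009/636 = -29358 - 2009/636 = -18673697/636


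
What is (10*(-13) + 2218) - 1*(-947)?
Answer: 3035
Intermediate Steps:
(10*(-13) + 2218) - 1*(-947) = (-130 + 2218) + 947 = 2088 + 947 = 3035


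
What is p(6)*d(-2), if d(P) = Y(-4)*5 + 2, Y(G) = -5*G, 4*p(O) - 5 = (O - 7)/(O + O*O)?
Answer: 3553/28 ≈ 126.89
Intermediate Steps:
p(O) = 5/4 + (-7 + O)/(4*(O + O**2)) (p(O) = 5/4 + ((O - 7)/(O + O*O))/4 = 5/4 + ((-7 + O)/(O + O**2))/4 = 5/4 + (-7 + O)/(4*(O + O**2)))
d(P) = 102 (d(P) = -5*(-4)*5 + 2 = 20*5 + 2 = 100 + 2 = 102)
p(6)*d(-2) = ((1/4)*(-7 + 5*6**2 + 6*6)/(6*(1 + 6)))*102 = ((1/4)*(1/6)*(-7 + 5*36 + 36)/7)*102 = ((1/4)*(1/6)*(1/7)*(-7 + 180 + 36))*102 = ((1/4)*(1/6)*(1/7)*209)*102 = (209/168)*102 = 3553/28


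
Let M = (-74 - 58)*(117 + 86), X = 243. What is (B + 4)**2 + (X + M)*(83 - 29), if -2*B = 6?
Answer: -1433861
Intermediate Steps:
B = -3 (B = -1/2*6 = -3)
M = -26796 (M = -132*203 = -26796)
(B + 4)**2 + (X + M)*(83 - 29) = (-3 + 4)**2 + (243 - 26796)*(83 - 29) = 1**2 - 26553*54 = 1 - 1433862 = -1433861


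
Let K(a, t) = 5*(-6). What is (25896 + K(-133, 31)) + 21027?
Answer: 46893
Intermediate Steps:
K(a, t) = -30
(25896 + K(-133, 31)) + 21027 = (25896 - 30) + 21027 = 25866 + 21027 = 46893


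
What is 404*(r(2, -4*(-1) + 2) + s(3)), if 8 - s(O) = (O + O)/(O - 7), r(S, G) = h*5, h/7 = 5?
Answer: 74538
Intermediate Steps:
h = 35 (h = 7*5 = 35)
r(S, G) = 175 (r(S, G) = 35*5 = 175)
s(O) = 8 - 2*O/(-7 + O) (s(O) = 8 - (O + O)/(O - 7) = 8 - 2*O/(-7 + O))
404*(r(2, -4*(-1) + 2) + s(3)) = 404*(175 + 2*(-28 + 3*3)/(-7 + 3)) = 404*(175 + 2*(-28 + 9)/(-4)) = 404*(175 + 2*(-¼)*(-19)) = 404*(175 + 19/2) = 404*(369/2) = 74538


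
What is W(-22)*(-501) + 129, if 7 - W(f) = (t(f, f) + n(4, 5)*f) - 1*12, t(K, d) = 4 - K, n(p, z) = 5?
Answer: -51474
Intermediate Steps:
W(f) = 15 - 4*f (W(f) = 7 - (((4 - f) + 5*f) - 1*12) = 7 - ((4 + 4*f) - 12) = 7 - (-8 + 4*f) = 7 + (8 - 4*f) = 15 - 4*f)
W(-22)*(-501) + 129 = (15 - 4*(-22))*(-501) + 129 = (15 + 88)*(-501) + 129 = 103*(-501) + 129 = -51603 + 129 = -51474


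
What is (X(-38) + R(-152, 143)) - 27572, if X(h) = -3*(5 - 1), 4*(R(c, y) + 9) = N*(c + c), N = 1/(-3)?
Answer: -82703/3 ≈ -27568.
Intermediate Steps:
N = -1/3 ≈ -0.33333
R(c, y) = -9 - c/6 (R(c, y) = -9 + (-(c + c)/3)/4 = -9 + (-2*c/3)/4 = -9 - c/6)
X(h) = -12 (X(h) = -3*4 = -12)
(X(-38) + R(-152, 143)) - 27572 = (-12 + (-9 - 1/6*(-152))) - 27572 = (-12 + (-9 + 76/3)) - 27572 = (-12 + 49/3) - 27572 = 13/3 - 27572 = -82703/3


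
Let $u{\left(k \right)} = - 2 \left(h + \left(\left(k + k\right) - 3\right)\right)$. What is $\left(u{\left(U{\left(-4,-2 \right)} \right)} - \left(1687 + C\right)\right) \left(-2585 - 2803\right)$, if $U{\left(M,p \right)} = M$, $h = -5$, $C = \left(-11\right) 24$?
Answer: $7494708$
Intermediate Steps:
$C = -264$
$u{\left(k \right)} = 16 - 4 k$ ($u{\left(k \right)} = - 2 \left(-5 + \left(\left(k + k\right) - 3\right)\right) = - 2 \left(-5 + \left(2 k - 3\right)\right) = - 2 \left(-5 + \left(-3 + 2 k\right)\right) = - 2 \left(-8 + 2 k\right) = 16 - 4 k$)
$\left(u{\left(U{\left(-4,-2 \right)} \right)} - \left(1687 + C\right)\right) \left(-2585 - 2803\right) = \left(\left(16 - -16\right) - 1423\right) \left(-2585 - 2803\right) = \left(\left(16 + 16\right) + \left(-1687 + 264\right)\right) \left(-5388\right) = \left(32 - 1423\right) \left(-5388\right) = \left(-1391\right) \left(-5388\right) = 7494708$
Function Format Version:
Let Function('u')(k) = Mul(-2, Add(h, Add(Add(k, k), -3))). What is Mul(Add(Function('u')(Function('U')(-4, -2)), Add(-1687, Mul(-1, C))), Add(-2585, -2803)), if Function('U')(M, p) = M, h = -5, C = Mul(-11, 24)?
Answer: 7494708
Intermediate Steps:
C = -264
Function('u')(k) = Add(16, Mul(-4, k)) (Function('u')(k) = Mul(-2, Add(-5, Add(Add(k, k), -3))) = Mul(-2, Add(-5, Add(Mul(2, k), -3))) = Mul(-2, Add(-5, Add(-3, Mul(2, k)))) = Mul(-2, Add(-8, Mul(2, k))) = Add(16, Mul(-4, k)))
Mul(Add(Function('u')(Function('U')(-4, -2)), Add(-1687, Mul(-1, C))), Add(-2585, -2803)) = Mul(Add(Add(16, Mul(-4, -4)), Add(-1687, Mul(-1, -264))), Add(-2585, -2803)) = Mul(Add(Add(16, 16), Add(-1687, 264)), -5388) = Mul(Add(32, -1423), -5388) = Mul(-1391, -5388) = 7494708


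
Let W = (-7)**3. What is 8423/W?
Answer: -8423/343 ≈ -24.557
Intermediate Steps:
W = -343
8423/W = 8423/(-343) = 8423*(-1/343) = -8423/343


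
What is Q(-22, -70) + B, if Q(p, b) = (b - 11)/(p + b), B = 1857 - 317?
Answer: 141761/92 ≈ 1540.9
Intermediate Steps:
B = 1540
Q(p, b) = (-11 + b)/(b + p)
Q(-22, -70) + B = (-11 - 70)/(-70 - 22) + 1540 = -81/(-92) + 1540 = -1/92*(-81) + 1540 = 81/92 + 1540 = 141761/92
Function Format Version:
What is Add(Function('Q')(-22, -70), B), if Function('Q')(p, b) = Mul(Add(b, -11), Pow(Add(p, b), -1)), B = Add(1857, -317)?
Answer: Rational(141761, 92) ≈ 1540.9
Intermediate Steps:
B = 1540
Function('Q')(p, b) = Mul(Pow(Add(b, p), -1), Add(-11, b)) (Function('Q')(p, b) = Mul(Add(-11, b), Pow(Add(b, p), -1)) = Mul(Pow(Add(b, p), -1), Add(-11, b)))
Add(Function('Q')(-22, -70), B) = Add(Mul(Pow(Add(-70, -22), -1), Add(-11, -70)), 1540) = Add(Mul(Pow(-92, -1), -81), 1540) = Add(Mul(Rational(-1, 92), -81), 1540) = Add(Rational(81, 92), 1540) = Rational(141761, 92)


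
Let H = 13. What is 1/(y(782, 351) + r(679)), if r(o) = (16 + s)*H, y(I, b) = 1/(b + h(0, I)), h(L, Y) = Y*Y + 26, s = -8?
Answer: 611901/63637705 ≈ 0.0096154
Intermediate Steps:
h(L, Y) = 26 + Y² (h(L, Y) = Y² + 26 = 26 + Y²)
y(I, b) = 1/(26 + b + I²) (y(I, b) = 1/(b + (26 + I²)) = 1/(26 + b + I²))
r(o) = 104 (r(o) = (16 - 8)*13 = 8*13 = 104)
1/(y(782, 351) + r(679)) = 1/(1/(26 + 351 + 782²) + 104) = 1/(1/(26 + 351 + 611524) + 104) = 1/(1/611901 + 104) = 1/(63637705/611901) = 611901/63637705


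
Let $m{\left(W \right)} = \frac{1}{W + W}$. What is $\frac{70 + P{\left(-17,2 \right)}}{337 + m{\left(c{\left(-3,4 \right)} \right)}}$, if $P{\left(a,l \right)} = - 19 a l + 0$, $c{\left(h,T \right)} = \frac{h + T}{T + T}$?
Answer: $\frac{716}{341} \approx 2.0997$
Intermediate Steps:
$c{\left(h,T \right)} = \frac{T + h}{2 T}$
$P{\left(a,l \right)} = - 19 a l$ ($P{\left(a,l \right)} = - 19 a l + 0 = - 19 a l$)
$m{\left(W \right)} = \frac{1}{2 W}$
$\frac{70 + P{\left(-17,2 \right)}}{337 + m{\left(c{\left(-3,4 \right)} \right)}} = \frac{70 - \left(-323\right) 2}{337 + \frac{1}{2 \frac{4 - 3}{2 \cdot 4}}} = \frac{70 + 646}{337 + \frac{1}{2 \cdot \frac{1}{2} \cdot \frac{1}{4} \cdot 1}} = \frac{716}{337 + \frac{\frac{1}{\frac{1}{8}}}{2}} = \frac{716}{337 + \frac{1}{2} \cdot 8} = \frac{716}{337 + 4} = \frac{716}{341}$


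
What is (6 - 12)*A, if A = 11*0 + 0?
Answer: 0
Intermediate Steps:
A = 0 (A = 0 + 0 = 0)
(6 - 12)*A = (6 - 12)*0 = -6*0 = 0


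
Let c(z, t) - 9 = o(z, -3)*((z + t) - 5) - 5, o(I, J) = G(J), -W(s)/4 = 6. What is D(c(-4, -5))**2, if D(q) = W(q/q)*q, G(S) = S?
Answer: 1218816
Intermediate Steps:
W(s) = -24 (W(s) = -4*6 = -24)
o(I, J) = J
c(z, t) = 19 - 3*t - 3*z (c(z, t) = 9 + (-3*((z + t) - 5) - 5) = 9 + (-3*((t + z) - 5) - 5) = 9 + (-3*(-5 + t + z) - 5) = 9 + ((15 - 3*t - 3*z) - 5) = 9 + (10 - 3*t - 3*z) = 19 - 3*t - 3*z)
D(q) = -24*q
D(c(-4, -5))**2 = (-24*(19 - 3*(-5) - 3*(-4)))**2 = (-24*(19 + 15 + 12))**2 = (-24*46)**2 = (-1104)**2 = 1218816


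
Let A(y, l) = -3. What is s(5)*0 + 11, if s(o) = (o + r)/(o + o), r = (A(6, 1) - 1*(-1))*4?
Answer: 11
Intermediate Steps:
r = -8 (r = (-3 - 1*(-1))*4 = (-3 + 1)*4 = -2*4 = -8)
s(o) = (-8 + o)/(2*o) (s(o) = (o - 8)/(o + o) = (-8 + o)/((2*o)) = (-8 + o)*(1/(2*o)) = (-8 + o)/(2*o))
s(5)*0 + 11 = ((½)*(-8 + 5)/5)*0 + 11 = ((½)*(⅕)*(-3))*0 + 11 = -3/10*0 + 11 = 0 + 11 = 11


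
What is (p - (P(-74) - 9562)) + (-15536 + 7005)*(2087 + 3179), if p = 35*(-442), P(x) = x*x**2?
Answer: -44524930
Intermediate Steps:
P(x) = x**3
p = -15470
(p - (P(-74) - 9562)) + (-15536 + 7005)*(2087 + 3179) = (-15470 - ((-74)**3 - 9562)) + (-15536 + 7005)*(2087 + 3179) = (-15470 - (-405224 - 9562)) - 8531*5266 = (-15470 - 1*(-414786)) - 44924246 = (-15470 + 414786) - 44924246 = 399316 - 44924246 = -44524930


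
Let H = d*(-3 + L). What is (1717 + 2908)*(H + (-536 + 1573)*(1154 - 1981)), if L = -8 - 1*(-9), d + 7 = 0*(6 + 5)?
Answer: -3966330625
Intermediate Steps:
d = -7 (d = -7 + 0*(6 + 5) = -7 + 0*11 = -7 + 0 = -7)
L = 1 (L = -8 + 9 = 1)
H = 14 (H = -7*(-3 + 1) = -7*(-2) = 14)
(1717 + 2908)*(H + (-536 + 1573)*(1154 - 1981)) = (1717 + 2908)*(14 + (-536 + 1573)*(1154 - 1981)) = 4625*(14 + 1037*(-827)) = 4625*(14 - 857599) = 4625*(-857585) = -3966330625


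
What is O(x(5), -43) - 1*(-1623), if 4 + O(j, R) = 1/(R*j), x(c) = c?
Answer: 348084/215 ≈ 1619.0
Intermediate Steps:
O(j, R) = -4 + 1/(R*j)
O(x(5), -43) - 1*(-1623) = (-4 + 1/(-43*5)) - 1*(-1623) = (-4 - 1/43*1/5) + 1623 = (-4 - 1/215) + 1623 = -861/215 + 1623 = 348084/215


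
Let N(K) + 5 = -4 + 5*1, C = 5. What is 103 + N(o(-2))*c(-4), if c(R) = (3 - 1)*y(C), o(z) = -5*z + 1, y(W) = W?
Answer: 63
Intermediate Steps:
o(z) = 1 - 5*z
c(R) = 10 (c(R) = (3 - 1)*5 = 2*5 = 10)
N(K) = -4 (N(K) = -5 + (-4 + 5*1) = -5 + (-4 + 5) = -5 + 1 = -4)
103 + N(o(-2))*c(-4) = 103 - 4*10 = 103 - 40 = 63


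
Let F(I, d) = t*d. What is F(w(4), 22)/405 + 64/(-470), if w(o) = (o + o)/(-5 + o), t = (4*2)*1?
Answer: 1136/3807 ≈ 0.29840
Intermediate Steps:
t = 8 (t = 8*1 = 8)
w(o) = 2*o/(-5 + o) (w(o) = (2*o)/(-5 + o) = 2*o/(-5 + o))
F(I, d) = 8*d
F(w(4), 22)/405 + 64/(-470) = (8*22)/405 + 64/(-470) = 176*(1/405) + 64*(-1/470) = 176/405 - 32/235 = 1136/3807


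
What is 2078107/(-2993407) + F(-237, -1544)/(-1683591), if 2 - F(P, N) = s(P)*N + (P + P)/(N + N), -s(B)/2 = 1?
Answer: -5387701734797381/7781255242525128 ≈ -0.69240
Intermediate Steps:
s(B) = -2 (s(B) = -2*1 = -2)
F(P, N) = 2 + 2*N - P/N (F(P, N) = 2 - (-2*N + (P + P)/(N + N)) = 2 - (-2*N + (2*P)/((2*N))) = 2 - (-2*N + (2*P)*(1/(2*N))) = 2 - (-2*N + P/N) = 2 + (2*N - P/N) = 2 + 2*N - P/N)
2078107/(-2993407) + F(-237, -1544)/(-1683591) = 2078107/(-2993407) + (2 + 2*(-1544) - 1*(-237)/(-1544))/(-1683591) = 2078107*(-1/2993407) + (2 - 3088 - 1*(-237)*(-1/1544))*(-1/1683591) = -2078107/2993407 + (2 - 3088 - 237/1544)*(-1/1683591) = -2078107/2993407 - 4765021/1544*(-1/1683591) = -2078107/2993407 + 4765021/2599464504 = -5387701734797381/7781255242525128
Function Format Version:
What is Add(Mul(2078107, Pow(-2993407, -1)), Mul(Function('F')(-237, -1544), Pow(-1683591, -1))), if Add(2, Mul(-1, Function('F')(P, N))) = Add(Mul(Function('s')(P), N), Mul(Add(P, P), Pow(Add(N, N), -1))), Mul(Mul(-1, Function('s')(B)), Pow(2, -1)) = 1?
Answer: Rational(-5387701734797381, 7781255242525128) ≈ -0.69240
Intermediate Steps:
Function('s')(B) = -2 (Function('s')(B) = Mul(-2, 1) = -2)
Function('F')(P, N) = Add(2, Mul(2, N), Mul(-1, P, Pow(N, -1))) (Function('F')(P, N) = Add(2, Mul(-1, Add(Mul(-2, N), Mul(Add(P, P), Pow(Add(N, N), -1))))) = Add(2, Mul(-1, Add(Mul(-2, N), Mul(Mul(2, P), Pow(Mul(2, N), -1))))) = Add(2, Mul(-1, Add(Mul(-2, N), Mul(Mul(2, P), Mul(Rational(1, 2), Pow(N, -1)))))) = Add(2, Mul(-1, Add(Mul(-2, N), Mul(P, Pow(N, -1))))) = Add(2, Add(Mul(2, N), Mul(-1, P, Pow(N, -1)))) = Add(2, Mul(2, N), Mul(-1, P, Pow(N, -1))))
Add(Mul(2078107, Pow(-2993407, -1)), Mul(Function('F')(-237, -1544), Pow(-1683591, -1))) = Add(Mul(2078107, Pow(-2993407, -1)), Mul(Add(2, Mul(2, -1544), Mul(-1, -237, Pow(-1544, -1))), Pow(-1683591, -1))) = Add(Mul(2078107, Rational(-1, 2993407)), Mul(Add(2, -3088, Mul(-1, -237, Rational(-1, 1544))), Rational(-1, 1683591))) = Add(Rational(-2078107, 2993407), Mul(Add(2, -3088, Rational(-237, 1544)), Rational(-1, 1683591))) = Add(Rational(-2078107, 2993407), Mul(Rational(-4765021, 1544), Rational(-1, 1683591))) = Add(Rational(-2078107, 2993407), Rational(4765021, 2599464504)) = Rational(-5387701734797381, 7781255242525128)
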